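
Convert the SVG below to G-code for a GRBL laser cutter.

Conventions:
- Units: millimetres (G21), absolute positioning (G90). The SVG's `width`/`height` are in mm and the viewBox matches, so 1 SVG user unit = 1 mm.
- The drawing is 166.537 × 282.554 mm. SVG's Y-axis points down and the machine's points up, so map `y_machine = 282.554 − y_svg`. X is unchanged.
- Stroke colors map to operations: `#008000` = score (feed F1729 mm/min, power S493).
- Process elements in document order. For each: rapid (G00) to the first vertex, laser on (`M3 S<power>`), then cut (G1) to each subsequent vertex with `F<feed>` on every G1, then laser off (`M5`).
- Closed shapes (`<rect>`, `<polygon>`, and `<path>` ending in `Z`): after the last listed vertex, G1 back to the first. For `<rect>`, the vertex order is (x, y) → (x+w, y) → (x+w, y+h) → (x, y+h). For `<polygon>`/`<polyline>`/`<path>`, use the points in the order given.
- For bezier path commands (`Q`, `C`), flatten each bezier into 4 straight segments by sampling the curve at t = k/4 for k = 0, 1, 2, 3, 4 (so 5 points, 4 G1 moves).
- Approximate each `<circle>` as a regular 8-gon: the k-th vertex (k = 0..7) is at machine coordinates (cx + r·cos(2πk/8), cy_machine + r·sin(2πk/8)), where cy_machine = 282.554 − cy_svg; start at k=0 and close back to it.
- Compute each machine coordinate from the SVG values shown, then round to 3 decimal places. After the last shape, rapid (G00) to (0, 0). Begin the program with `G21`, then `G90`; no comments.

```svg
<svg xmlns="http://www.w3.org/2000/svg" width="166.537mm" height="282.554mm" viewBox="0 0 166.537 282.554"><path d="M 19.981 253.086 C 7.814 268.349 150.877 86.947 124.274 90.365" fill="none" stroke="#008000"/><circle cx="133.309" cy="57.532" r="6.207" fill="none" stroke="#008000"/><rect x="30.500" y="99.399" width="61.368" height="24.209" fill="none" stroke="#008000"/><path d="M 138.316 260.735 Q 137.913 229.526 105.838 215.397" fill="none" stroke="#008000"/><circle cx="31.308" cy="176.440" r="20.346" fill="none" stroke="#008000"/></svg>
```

G21
G90
G00 X19.981 Y29.468
M3 S493
G1 X34.885 Y48.935 F1729
G1 X77.541 Y106.387 F1729
G1 X117.490 Y166.059 F1729
G1 X124.274 Y192.189 F1729
M5
G00 X139.516 Y225.022
M3 S493
G1 X137.698 Y229.411 F1729
G1 X133.309 Y231.229 F1729
G1 X128.920 Y229.411 F1729
G1 X127.102 Y225.022 F1729
G1 X128.920 Y220.633 F1729
G1 X133.309 Y218.815 F1729
G1 X137.698 Y220.633 F1729
G1 X139.516 Y225.022 F1729
M5
G00 X30.500 Y183.155
M3 S493
G1 X91.868 Y183.155 F1729
G1 X91.868 Y158.946 F1729
G1 X30.500 Y158.946 F1729
G1 X30.500 Y183.155 F1729
M5
G00 X138.316 Y21.819
M3 S493
G1 X136.135 Y36.356 F1729
G1 X129.995 Y48.758 F1729
G1 X119.896 Y59.025 F1729
G1 X105.838 Y67.157 F1729
M5
G00 X51.654 Y106.114
M3 S493
G1 X45.695 Y120.501 F1729
G1 X31.308 Y126.460 F1729
G1 X16.921 Y120.501 F1729
G1 X10.962 Y106.114 F1729
G1 X16.921 Y91.727 F1729
G1 X31.308 Y85.768 F1729
G1 X45.695 Y91.727 F1729
G1 X51.654 Y106.114 F1729
M5
G00 X0.000 Y0.000

1 u = 1 mm; y_m = 282.554 − y.

[1] `<path>` cubic bezier, #008000→score S493 F1729: (19.981,29.468) → (34.885,48.935) → (77.541,106.387) → (117.490,166.059) → (124.274,192.189)

[2] `<circle>` circle, #008000→score S493 F1729: (139.516,225.022) → (137.698,229.411) → (133.309,231.229) → (128.920,229.411) → (127.102,225.022) → (128.920,220.633) → (133.309,218.815) → (137.698,220.633) → (139.516,225.022) (closed)

[3] `<rect>` rectangle, #008000→score S493 F1729: (30.500,183.155) → (91.868,183.155) → (91.868,158.946) → (30.500,158.946) → (30.500,183.155) (closed)

[4] `<path>` quadratic bezier, #008000→score S493 F1729: (138.316,21.819) → (136.135,36.356) → (129.995,48.758) → (119.896,59.025) → (105.838,67.157)

[5] `<circle>` circle, #008000→score S493 F1729: (51.654,106.114) → (45.695,120.501) → (31.308,126.460) → (16.921,120.501) → (10.962,106.114) → (16.921,91.727) → (31.308,85.768) → (45.695,91.727) → (51.654,106.114) (closed)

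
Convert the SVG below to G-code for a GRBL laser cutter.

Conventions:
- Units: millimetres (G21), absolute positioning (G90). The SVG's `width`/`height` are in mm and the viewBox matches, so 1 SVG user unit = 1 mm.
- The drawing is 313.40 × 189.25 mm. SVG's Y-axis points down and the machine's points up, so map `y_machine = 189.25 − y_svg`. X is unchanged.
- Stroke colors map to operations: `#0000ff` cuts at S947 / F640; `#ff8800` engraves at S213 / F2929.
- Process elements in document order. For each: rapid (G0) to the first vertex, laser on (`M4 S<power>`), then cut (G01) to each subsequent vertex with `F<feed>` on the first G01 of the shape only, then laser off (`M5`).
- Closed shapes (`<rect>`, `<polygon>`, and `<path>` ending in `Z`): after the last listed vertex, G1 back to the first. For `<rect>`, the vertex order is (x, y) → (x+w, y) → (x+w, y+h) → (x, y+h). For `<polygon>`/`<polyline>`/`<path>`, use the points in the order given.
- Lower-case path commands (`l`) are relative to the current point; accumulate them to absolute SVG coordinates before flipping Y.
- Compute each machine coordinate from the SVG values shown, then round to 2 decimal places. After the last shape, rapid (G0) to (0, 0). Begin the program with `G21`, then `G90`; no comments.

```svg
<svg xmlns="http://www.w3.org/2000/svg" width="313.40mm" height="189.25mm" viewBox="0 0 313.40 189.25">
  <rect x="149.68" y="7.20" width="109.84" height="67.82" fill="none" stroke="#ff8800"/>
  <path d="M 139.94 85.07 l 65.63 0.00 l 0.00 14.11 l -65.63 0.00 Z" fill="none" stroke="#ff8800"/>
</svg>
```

G21
G90
G0 X149.68 Y182.05
M4 S213
G01 X259.52 Y182.05 F2929
G01 X259.52 Y114.23
G01 X149.68 Y114.23
G01 X149.68 Y182.05
M5
G0 X139.94 Y104.18
M4 S213
G01 X205.57 Y104.18 F2929
G01 X205.57 Y90.07
G01 X139.94 Y90.07
G01 X139.94 Y104.18
M5
G0 X0.00 Y0.00

viewBox `0 0 313.40 189.25` with mm width/height → 1 unit = 1 mm. Flip: y_m = 189.25 − y_svg.

**Shape 1** — `<rect>` rectangle, stroke `#ff8800` → engrave (S213, F2929). Machine vertices: (149.68,182.05) → (259.52,182.05) → (259.52,114.23) → (149.68,114.23) → (149.68,182.05). Closed: final G1 returns to the first vertex.

**Shape 2** — `<path>` rectangle, stroke `#ff8800` → engrave (S213, F2929). Machine vertices: (139.94,104.18) → (205.57,104.18) → (205.57,90.07) → (139.94,90.07) → (139.94,104.18). Closed: final G1 returns to the first vertex.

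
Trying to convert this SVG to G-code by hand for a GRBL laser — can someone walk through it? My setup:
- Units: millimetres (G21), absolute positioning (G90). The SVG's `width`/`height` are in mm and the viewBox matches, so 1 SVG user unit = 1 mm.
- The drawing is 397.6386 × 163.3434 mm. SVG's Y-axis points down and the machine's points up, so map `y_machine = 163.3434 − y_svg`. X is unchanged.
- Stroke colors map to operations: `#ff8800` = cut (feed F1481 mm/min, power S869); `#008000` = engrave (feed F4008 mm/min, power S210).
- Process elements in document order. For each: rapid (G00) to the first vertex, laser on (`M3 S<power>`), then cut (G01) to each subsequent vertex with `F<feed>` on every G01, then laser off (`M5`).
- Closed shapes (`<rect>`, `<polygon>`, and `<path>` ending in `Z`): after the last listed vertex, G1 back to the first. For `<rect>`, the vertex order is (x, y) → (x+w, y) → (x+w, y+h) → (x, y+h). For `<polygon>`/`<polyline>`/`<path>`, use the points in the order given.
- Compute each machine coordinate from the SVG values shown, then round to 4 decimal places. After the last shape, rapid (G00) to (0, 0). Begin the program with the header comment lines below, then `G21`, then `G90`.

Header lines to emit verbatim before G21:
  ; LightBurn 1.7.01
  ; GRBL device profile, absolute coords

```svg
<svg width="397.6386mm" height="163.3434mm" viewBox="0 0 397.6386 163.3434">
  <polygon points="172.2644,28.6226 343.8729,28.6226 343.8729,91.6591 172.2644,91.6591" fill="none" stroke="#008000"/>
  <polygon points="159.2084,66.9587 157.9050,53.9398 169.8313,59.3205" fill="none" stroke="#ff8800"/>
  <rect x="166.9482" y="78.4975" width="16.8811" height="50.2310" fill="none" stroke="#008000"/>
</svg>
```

Since the viewBox matches the mm dimensions, user units are millimetres directly. The only transform is the Y-flip y_m = 163.3434 − y_svg.

Shape 1 is a rectangle drawn with `<polygon>`. Its stroke #008000 means engrave at S210, F4008. After flipping Y the toolpath is (172.2644,134.7208) → (343.8729,134.7208) → (343.8729,71.6843) → (172.2644,71.6843) → (172.2644,134.7208), returning to the start.

Shape 2 is a regular polygon drawn with `<polygon>`. Its stroke #ff8800 means cut at S869, F1481. After flipping Y the toolpath is (159.2084,96.3847) → (157.9050,109.4036) → (169.8313,104.0229) → (159.2084,96.3847), returning to the start.

Shape 3 is a rectangle drawn with `<rect>`. Its stroke #008000 means engrave at S210, F4008. After flipping Y the toolpath is (166.9482,84.8459) → (183.8293,84.8459) → (183.8293,34.6149) → (166.9482,34.6149) → (166.9482,84.8459), returning to the start.

; LightBurn 1.7.01
; GRBL device profile, absolute coords
G21
G90
G00 X172.2644 Y134.7208
M3 S210
G01 X343.8729 Y134.7208 F4008
G01 X343.8729 Y71.6843 F4008
G01 X172.2644 Y71.6843 F4008
G01 X172.2644 Y134.7208 F4008
M5
G00 X159.2084 Y96.3847
M3 S869
G01 X157.9050 Y109.4036 F1481
G01 X169.8313 Y104.0229 F1481
G01 X159.2084 Y96.3847 F1481
M5
G00 X166.9482 Y84.8459
M3 S210
G01 X183.8293 Y84.8459 F4008
G01 X183.8293 Y34.6149 F4008
G01 X166.9482 Y34.6149 F4008
G01 X166.9482 Y84.8459 F4008
M5
G00 X0.0000 Y0.0000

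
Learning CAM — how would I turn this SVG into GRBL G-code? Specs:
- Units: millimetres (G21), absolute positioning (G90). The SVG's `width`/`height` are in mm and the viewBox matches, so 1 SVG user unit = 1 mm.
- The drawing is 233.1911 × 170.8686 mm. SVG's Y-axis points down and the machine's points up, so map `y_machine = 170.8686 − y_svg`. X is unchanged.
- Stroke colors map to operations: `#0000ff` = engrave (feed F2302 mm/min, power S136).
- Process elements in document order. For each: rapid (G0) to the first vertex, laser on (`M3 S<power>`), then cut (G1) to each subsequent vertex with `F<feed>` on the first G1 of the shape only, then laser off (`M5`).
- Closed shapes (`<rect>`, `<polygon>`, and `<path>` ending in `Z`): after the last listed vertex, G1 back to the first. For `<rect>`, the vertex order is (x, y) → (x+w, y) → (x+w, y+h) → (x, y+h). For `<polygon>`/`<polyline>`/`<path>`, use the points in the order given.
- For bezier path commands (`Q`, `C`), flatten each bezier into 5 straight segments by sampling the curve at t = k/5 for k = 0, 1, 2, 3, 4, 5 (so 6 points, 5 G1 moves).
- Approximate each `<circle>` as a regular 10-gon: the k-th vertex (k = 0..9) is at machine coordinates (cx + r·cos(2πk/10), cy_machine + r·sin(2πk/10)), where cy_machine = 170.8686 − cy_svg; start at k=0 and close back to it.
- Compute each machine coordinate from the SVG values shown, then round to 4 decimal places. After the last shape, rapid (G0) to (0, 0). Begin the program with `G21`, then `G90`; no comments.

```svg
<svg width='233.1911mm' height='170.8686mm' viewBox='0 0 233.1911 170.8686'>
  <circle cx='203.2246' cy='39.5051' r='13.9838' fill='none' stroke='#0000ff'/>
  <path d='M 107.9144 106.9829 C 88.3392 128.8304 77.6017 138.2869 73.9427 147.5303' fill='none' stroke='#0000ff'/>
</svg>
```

Since the viewBox matches the mm dimensions, user units are millimetres directly. The only transform is the Y-flip y_m = 170.8686 − y_svg.

Shape 1 is a circle drawn with `<circle>`. Its stroke #0000ff means engrave at S136, F2302. After flipping Y the toolpath is (217.2084,131.3635) → (214.5377,139.5830) → (207.5458,144.6629) → (198.9034,144.6629) → (191.9115,139.5830) → (189.2408,131.3635) → (191.9115,123.1440) → (198.9034,118.0641) → (207.5458,118.0641) → (214.5377,123.1440) → (217.2084,131.3635), returning to the start.

Shape 2 is a cubic bezier drawn with `<path>`. Its stroke #0000ff means engrave at S136, F2302. After flipping Y the toolpath is (107.9144,63.8857) → (97.2157,52.1667) → (88.5537,42.8370) → (81.8438,35.3121) → (77.0016,29.0073) → (73.9427,23.3383).

G21
G90
G0 X217.2084 Y131.3635
M3 S136
G1 X214.5377 Y139.5830 F2302
G1 X207.5458 Y144.6629
G1 X198.9034 Y144.6629
G1 X191.9115 Y139.5830
G1 X189.2408 Y131.3635
G1 X191.9115 Y123.1440
G1 X198.9034 Y118.0641
G1 X207.5458 Y118.0641
G1 X214.5377 Y123.1440
G1 X217.2084 Y131.3635
M5
G0 X107.9144 Y63.8857
M3 S136
G1 X97.2157 Y52.1667 F2302
G1 X88.5537 Y42.8370
G1 X81.8438 Y35.3121
G1 X77.0016 Y29.0073
G1 X73.9427 Y23.3383
M5
G0 X0.0000 Y0.0000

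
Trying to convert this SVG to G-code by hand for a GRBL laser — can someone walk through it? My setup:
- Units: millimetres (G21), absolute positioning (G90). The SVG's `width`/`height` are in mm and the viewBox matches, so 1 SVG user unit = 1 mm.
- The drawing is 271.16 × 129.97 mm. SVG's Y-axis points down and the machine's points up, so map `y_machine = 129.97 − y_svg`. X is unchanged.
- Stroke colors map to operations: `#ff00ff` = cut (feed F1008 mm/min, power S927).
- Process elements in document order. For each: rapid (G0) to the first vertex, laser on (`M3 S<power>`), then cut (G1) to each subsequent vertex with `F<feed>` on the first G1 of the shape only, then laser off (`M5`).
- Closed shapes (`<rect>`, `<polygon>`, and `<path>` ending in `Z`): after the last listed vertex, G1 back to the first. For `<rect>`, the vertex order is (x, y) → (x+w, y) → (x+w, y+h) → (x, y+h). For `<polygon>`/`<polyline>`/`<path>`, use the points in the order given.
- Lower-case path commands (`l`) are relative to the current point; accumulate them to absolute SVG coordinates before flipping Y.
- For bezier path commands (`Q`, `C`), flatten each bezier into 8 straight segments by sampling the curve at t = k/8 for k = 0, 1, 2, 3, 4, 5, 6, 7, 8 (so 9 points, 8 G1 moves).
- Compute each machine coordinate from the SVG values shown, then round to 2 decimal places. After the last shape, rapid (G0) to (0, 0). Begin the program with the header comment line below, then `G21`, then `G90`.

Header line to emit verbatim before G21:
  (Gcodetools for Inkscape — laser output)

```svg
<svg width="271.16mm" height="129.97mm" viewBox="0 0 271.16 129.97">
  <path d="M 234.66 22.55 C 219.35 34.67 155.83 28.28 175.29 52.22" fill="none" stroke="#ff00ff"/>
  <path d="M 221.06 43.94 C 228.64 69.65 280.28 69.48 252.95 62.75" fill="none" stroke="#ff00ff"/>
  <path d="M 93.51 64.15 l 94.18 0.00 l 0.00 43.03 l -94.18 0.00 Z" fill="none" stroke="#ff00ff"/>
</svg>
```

viewBox `0 0 271.16 129.97` with mm width/height → 1 unit = 1 mm. Flip: y_m = 129.97 − y_svg.

**Shape 1** — `<path>` cubic bezier, stroke `#ff00ff` → cut (S927, F1008). Control points (SVG): P0=(234.66,22.55), P1=(219.35,34.67), P2=(155.83,28.28), P3=(175.29,52.22); sampled at t=k/8. Machine vertices: (234.66,107.42) → (226.92,103.65) → (216.19,101.04) → (204.02,99.02) → (191.94,97.02) → (181.49,94.46) → (174.20,90.78) → (171.63,85.40) → (175.29,77.75). Open path.

**Shape 2** — `<path>` cubic bezier, stroke `#ff00ff` → cut (S927, F1008). Control points (SVG): P0=(221.06,43.94), P1=(228.64,69.65), P2=(280.28,69.48), P3=(252.95,62.75); sampled at t=k/8. Machine vertices: (221.06,86.03) → (225.73,77.56) → (233.08,71.30) → (241.69,67.01) → (250.10,64.46) → (256.87,63.44) → (260.56,63.70) → (259.74,65.04) → (252.95,67.22). Open path.

**Shape 3** — `<path>` rectangle, stroke `#ff00ff` → cut (S927, F1008). Machine vertices: (93.51,65.82) → (187.69,65.82) → (187.69,22.79) → (93.51,22.79) → (93.51,65.82). Closed: final G1 returns to the first vertex.

(Gcodetools for Inkscape — laser output)
G21
G90
G0 X234.66 Y107.42
M3 S927
G1 X226.92 Y103.65 F1008
G1 X216.19 Y101.04
G1 X204.02 Y99.02
G1 X191.94 Y97.02
G1 X181.49 Y94.46
G1 X174.20 Y90.78
G1 X171.63 Y85.40
G1 X175.29 Y77.75
M5
G0 X221.06 Y86.03
M3 S927
G1 X225.73 Y77.56 F1008
G1 X233.08 Y71.30
G1 X241.69 Y67.01
G1 X250.10 Y64.46
G1 X256.87 Y63.44
G1 X260.56 Y63.70
G1 X259.74 Y65.04
G1 X252.95 Y67.22
M5
G0 X93.51 Y65.82
M3 S927
G1 X187.69 Y65.82 F1008
G1 X187.69 Y22.79
G1 X93.51 Y22.79
G1 X93.51 Y65.82
M5
G0 X0.00 Y0.00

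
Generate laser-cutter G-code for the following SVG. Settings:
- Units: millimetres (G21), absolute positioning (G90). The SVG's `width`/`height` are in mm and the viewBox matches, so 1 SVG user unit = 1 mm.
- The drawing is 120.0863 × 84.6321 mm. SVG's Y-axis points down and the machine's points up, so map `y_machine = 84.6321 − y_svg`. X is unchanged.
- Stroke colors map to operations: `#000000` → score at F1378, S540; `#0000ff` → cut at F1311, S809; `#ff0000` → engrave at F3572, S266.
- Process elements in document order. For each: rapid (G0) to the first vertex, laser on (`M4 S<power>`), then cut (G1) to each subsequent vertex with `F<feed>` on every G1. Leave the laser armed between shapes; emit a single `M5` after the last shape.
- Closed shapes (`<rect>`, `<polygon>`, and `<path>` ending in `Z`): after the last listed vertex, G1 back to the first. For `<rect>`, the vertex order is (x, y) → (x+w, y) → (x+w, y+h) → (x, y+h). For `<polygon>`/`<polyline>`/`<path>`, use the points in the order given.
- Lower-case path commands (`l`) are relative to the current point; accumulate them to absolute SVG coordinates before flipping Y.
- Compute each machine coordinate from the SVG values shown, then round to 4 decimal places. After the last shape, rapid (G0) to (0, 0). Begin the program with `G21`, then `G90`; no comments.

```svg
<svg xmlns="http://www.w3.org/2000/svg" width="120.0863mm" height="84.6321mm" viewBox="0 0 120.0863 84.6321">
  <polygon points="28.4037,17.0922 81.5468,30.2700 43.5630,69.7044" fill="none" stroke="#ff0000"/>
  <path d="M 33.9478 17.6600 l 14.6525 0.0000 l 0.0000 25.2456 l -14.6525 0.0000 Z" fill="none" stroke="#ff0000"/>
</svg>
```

Since the viewBox matches the mm dimensions, user units are millimetres directly. The only transform is the Y-flip y_m = 84.6321 − y_svg.

Shape 1 is a regular polygon drawn with `<polygon>`. Its stroke #ff0000 means engrave at S266, F3572. After flipping Y the toolpath is (28.4037,67.5399) → (81.5468,54.3621) → (43.5630,14.9277) → (28.4037,67.5399), returning to the start.

Shape 2 is a rectangle drawn with `<path>`. Its stroke #ff0000 means engrave at S266, F3572. After flipping Y the toolpath is (33.9478,66.9721) → (48.6003,66.9721) → (48.6003,41.7265) → (33.9478,41.7265) → (33.9478,66.9721), returning to the start.

G21
G90
G0 X28.4037 Y67.5399
M4 S266
G1 X81.5468 Y54.3621 F3572
G1 X43.5630 Y14.9277 F3572
G1 X28.4037 Y67.5399 F3572
G0 X33.9478 Y66.9721
M4 S266
G1 X48.6003 Y66.9721 F3572
G1 X48.6003 Y41.7265 F3572
G1 X33.9478 Y41.7265 F3572
G1 X33.9478 Y66.9721 F3572
M5
G0 X0.0000 Y0.0000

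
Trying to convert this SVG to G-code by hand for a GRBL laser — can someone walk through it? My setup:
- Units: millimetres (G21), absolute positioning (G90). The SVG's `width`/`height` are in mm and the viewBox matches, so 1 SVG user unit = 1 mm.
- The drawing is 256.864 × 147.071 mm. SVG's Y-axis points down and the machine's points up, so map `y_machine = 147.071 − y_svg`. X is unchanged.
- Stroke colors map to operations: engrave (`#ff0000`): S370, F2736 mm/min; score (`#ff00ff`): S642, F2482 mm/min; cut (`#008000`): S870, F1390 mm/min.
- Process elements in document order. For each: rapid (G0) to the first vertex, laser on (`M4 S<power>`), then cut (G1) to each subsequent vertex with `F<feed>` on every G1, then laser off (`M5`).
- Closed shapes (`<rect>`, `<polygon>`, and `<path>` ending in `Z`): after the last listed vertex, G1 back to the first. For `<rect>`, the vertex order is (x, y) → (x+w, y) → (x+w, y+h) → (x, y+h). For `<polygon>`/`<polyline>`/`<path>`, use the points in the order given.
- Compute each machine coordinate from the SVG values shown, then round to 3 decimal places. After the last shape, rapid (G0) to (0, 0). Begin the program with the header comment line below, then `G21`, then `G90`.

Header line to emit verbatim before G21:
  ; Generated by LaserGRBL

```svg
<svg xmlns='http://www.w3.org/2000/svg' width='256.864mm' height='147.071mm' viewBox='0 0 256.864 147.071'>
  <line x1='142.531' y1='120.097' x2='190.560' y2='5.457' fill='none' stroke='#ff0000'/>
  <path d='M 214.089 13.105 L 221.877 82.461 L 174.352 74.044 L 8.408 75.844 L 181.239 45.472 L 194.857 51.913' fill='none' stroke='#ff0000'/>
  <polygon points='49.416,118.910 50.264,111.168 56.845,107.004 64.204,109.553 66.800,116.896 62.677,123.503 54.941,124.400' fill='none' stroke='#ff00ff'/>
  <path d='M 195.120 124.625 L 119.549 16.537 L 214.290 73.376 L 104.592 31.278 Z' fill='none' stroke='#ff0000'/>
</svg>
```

; Generated by LaserGRBL
G21
G90
G0 X142.531 Y26.974
M4 S370
G1 X190.560 Y141.614 F2736
M5
G0 X214.089 Y133.966
M4 S370
G1 X221.877 Y64.610 F2736
G1 X174.352 Y73.027 F2736
G1 X8.408 Y71.227 F2736
G1 X181.239 Y101.599 F2736
G1 X194.857 Y95.158 F2736
M5
G0 X49.416 Y28.161
M4 S642
G1 X50.264 Y35.903 F2482
G1 X56.845 Y40.067 F2482
G1 X64.204 Y37.518 F2482
G1 X66.800 Y30.175 F2482
G1 X62.677 Y23.568 F2482
G1 X54.941 Y22.671 F2482
G1 X49.416 Y28.161 F2482
M5
G0 X195.120 Y22.446
M4 S370
G1 X119.549 Y130.534 F2736
G1 X214.290 Y73.695 F2736
G1 X104.592 Y115.793 F2736
G1 X195.120 Y22.446 F2736
M5
G0 X0.000 Y0.000

viewBox `0 0 256.864 147.071` with mm width/height → 1 unit = 1 mm. Flip: y_m = 147.071 − y_svg.

**Shape 1** — `<line>` line segment, stroke `#ff0000` → engrave (S370, F2736). Machine vertices: (142.531,26.974) → (190.560,141.614). Open path.

**Shape 2** — `<path>` open polyline, stroke `#ff0000` → engrave (S370, F2736). Machine vertices: (214.089,133.966) → (221.877,64.610) → (174.352,73.027) → (8.408,71.227) → (181.239,101.599) → (194.857,95.158). Open path.

**Shape 3** — `<polygon>` regular polygon, stroke `#ff00ff` → score (S642, F2482). Machine vertices: (49.416,28.161) → (50.264,35.903) → (56.845,40.067) → (64.204,37.518) → (66.800,30.175) → (62.677,23.568) → (54.941,22.671) → (49.416,28.161). Closed: final G1 returns to the first vertex.

**Shape 4** — `<path>` closed polygon, stroke `#ff0000` → engrave (S370, F2736). Machine vertices: (195.120,22.446) → (119.549,130.534) → (214.290,73.695) → (104.592,115.793) → (195.120,22.446). Closed: final G1 returns to the first vertex.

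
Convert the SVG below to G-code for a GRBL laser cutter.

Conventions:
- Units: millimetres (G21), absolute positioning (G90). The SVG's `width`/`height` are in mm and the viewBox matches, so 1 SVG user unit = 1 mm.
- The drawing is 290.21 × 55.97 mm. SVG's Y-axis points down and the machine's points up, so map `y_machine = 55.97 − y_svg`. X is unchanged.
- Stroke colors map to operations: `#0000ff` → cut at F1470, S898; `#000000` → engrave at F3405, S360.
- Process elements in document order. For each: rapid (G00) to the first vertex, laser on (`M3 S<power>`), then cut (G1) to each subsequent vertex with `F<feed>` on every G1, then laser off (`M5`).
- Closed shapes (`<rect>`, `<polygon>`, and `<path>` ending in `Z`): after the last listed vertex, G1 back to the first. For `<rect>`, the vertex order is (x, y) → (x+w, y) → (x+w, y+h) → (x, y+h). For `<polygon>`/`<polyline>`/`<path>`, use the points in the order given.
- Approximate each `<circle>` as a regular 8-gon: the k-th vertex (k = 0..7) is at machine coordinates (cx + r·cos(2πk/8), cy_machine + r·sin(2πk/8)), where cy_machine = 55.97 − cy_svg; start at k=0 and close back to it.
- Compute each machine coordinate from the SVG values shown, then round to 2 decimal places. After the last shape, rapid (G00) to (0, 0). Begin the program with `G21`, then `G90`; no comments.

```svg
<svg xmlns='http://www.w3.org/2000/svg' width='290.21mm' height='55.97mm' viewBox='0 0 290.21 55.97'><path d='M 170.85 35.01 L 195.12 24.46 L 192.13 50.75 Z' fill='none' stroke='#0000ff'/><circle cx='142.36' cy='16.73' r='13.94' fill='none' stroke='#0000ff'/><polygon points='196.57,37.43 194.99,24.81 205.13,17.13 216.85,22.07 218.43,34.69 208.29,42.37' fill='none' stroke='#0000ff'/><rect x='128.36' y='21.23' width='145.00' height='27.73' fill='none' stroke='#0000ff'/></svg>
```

G21
G90
G00 X170.85 Y20.96
M3 S898
G1 X195.12 Y31.51 F1470
G1 X192.13 Y5.22 F1470
G1 X170.85 Y20.96 F1470
M5
G00 X156.30 Y39.24
M3 S898
G1 X152.22 Y49.10 F1470
G1 X142.36 Y53.18 F1470
G1 X132.50 Y49.10 F1470
G1 X128.42 Y39.24 F1470
G1 X132.50 Y29.38 F1470
G1 X142.36 Y25.30 F1470
G1 X152.22 Y29.38 F1470
G1 X156.30 Y39.24 F1470
M5
G00 X196.57 Y18.54
M3 S898
G1 X194.99 Y31.16 F1470
G1 X205.13 Y38.84 F1470
G1 X216.85 Y33.90 F1470
G1 X218.43 Y21.28 F1470
G1 X208.29 Y13.60 F1470
G1 X196.57 Y18.54 F1470
M5
G00 X128.36 Y34.74
M3 S898
G1 X273.36 Y34.74 F1470
G1 X273.36 Y7.01 F1470
G1 X128.36 Y7.01 F1470
G1 X128.36 Y34.74 F1470
M5
G00 X0.00 Y0.00

1 u = 1 mm; y_m = 55.97 − y.

[1] `<path>` regular polygon, #0000ff→cut S898 F1470: (170.85,20.96) → (195.12,31.51) → (192.13,5.22) → (170.85,20.96) (closed)

[2] `<circle>` circle, #0000ff→cut S898 F1470: (156.30,39.24) → (152.22,49.10) → (142.36,53.18) → (132.50,49.10) → (128.42,39.24) → (132.50,29.38) → (142.36,25.30) → (152.22,29.38) → (156.30,39.24) (closed)

[3] `<polygon>` regular polygon, #0000ff→cut S898 F1470: (196.57,18.54) → (194.99,31.16) → (205.13,38.84) → (216.85,33.90) → (218.43,21.28) → (208.29,13.60) → (196.57,18.54) (closed)

[4] `<rect>` rectangle, #0000ff→cut S898 F1470: (128.36,34.74) → (273.36,34.74) → (273.36,7.01) → (128.36,7.01) → (128.36,34.74) (closed)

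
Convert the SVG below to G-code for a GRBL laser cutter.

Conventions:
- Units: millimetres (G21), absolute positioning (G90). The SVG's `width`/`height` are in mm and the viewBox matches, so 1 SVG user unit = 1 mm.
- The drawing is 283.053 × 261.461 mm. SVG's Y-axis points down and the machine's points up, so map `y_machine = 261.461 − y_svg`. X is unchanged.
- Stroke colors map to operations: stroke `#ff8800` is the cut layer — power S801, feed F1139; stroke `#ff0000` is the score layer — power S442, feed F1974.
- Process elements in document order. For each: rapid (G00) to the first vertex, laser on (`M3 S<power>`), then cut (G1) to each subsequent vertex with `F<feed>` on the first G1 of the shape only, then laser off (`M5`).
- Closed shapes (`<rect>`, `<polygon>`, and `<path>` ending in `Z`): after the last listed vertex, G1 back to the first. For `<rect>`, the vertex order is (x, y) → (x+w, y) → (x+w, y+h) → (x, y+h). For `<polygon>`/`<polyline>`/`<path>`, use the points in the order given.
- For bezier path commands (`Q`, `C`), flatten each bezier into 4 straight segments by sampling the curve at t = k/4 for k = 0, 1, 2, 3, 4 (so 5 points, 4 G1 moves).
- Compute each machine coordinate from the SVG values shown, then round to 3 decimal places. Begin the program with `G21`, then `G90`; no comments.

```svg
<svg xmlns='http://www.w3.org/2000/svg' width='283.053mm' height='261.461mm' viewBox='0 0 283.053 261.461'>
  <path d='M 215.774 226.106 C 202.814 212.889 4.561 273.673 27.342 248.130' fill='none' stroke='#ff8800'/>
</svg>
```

G21
G90
G00 X215.774 Y35.355
M3 S801
G1 X177.660 Y33.898 F1139
G1 X108.155 Y19.721
G1 X45.351 Y7.855
G1 X27.342 Y13.331
M5

Since the viewBox matches the mm dimensions, user units are millimetres directly. The only transform is the Y-flip y_m = 261.461 − y_svg.

Shape 1 is a cubic bezier drawn with `<path>`. Its stroke #ff8800 means cut at S801, F1139. After flipping Y the toolpath is (215.774,35.355) → (177.660,33.898) → (108.155,19.721) → (45.351,7.855) → (27.342,13.331).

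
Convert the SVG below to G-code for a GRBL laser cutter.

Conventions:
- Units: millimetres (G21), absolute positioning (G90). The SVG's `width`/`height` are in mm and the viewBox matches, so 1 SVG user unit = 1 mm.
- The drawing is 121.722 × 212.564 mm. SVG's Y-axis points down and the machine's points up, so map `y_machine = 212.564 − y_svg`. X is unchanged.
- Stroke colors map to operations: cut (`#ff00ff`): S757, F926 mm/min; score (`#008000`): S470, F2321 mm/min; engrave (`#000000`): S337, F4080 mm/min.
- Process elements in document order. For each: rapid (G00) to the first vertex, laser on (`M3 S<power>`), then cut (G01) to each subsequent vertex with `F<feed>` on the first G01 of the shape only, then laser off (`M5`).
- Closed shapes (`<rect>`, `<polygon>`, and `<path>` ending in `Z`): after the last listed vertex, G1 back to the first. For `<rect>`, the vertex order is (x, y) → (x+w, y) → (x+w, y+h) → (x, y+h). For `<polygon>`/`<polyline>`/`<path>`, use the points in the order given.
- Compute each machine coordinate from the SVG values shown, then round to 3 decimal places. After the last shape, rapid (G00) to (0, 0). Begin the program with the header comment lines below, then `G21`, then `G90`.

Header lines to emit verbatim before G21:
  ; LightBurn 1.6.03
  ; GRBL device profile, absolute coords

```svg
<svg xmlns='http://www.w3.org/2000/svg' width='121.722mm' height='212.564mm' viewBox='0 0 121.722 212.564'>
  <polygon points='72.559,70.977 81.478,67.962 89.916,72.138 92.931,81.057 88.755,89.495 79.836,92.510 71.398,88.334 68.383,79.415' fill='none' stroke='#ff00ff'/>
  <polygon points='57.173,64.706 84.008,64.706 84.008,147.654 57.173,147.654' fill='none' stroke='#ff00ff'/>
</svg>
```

1 u = 1 mm; y_m = 212.564 − y.

[1] `<polygon>` regular polygon, #ff00ff→cut S757 F926: (72.559,141.587) → (81.478,144.602) → (89.916,140.426) → (92.931,131.507) → (88.755,123.069) → (79.836,120.054) → (71.398,124.230) → (68.383,133.149) → (72.559,141.587) (closed)

[2] `<polygon>` rectangle, #ff00ff→cut S757 F926: (57.173,147.858) → (84.008,147.858) → (84.008,64.910) → (57.173,64.910) → (57.173,147.858) (closed)

; LightBurn 1.6.03
; GRBL device profile, absolute coords
G21
G90
G00 X72.559 Y141.587
M3 S757
G01 X81.478 Y144.602 F926
G01 X89.916 Y140.426
G01 X92.931 Y131.507
G01 X88.755 Y123.069
G01 X79.836 Y120.054
G01 X71.398 Y124.230
G01 X68.383 Y133.149
G01 X72.559 Y141.587
M5
G00 X57.173 Y147.858
M3 S757
G01 X84.008 Y147.858 F926
G01 X84.008 Y64.910
G01 X57.173 Y64.910
G01 X57.173 Y147.858
M5
G00 X0.000 Y0.000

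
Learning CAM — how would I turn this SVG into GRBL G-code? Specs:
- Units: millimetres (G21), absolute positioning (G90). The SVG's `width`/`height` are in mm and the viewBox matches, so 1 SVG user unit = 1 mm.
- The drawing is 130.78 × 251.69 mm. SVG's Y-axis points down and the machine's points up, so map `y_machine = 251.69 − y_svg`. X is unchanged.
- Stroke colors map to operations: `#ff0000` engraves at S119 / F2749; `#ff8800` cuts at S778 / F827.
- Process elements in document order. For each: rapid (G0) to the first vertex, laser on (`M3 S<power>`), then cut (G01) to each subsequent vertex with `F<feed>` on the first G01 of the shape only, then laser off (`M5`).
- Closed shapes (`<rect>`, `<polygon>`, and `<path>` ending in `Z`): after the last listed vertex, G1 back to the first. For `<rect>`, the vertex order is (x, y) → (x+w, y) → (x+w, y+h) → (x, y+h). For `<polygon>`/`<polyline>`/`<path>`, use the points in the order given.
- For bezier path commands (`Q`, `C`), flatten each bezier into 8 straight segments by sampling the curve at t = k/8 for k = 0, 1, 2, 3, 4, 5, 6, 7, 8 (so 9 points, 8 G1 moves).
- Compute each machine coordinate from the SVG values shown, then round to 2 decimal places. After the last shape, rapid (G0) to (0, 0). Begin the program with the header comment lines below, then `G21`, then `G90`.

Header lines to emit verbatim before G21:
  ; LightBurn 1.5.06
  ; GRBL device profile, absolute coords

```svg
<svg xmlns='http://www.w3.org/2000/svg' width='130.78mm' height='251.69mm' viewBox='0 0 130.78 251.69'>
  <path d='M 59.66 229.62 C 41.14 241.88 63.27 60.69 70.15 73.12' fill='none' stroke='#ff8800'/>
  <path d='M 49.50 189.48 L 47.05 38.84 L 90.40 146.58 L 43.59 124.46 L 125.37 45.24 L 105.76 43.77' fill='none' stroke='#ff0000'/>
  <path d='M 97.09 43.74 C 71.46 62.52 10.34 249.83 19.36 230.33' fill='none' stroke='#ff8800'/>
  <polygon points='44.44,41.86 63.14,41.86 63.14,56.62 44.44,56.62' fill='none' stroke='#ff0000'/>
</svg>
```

; LightBurn 1.5.06
; GRBL device profile, absolute coords
G21
G90
G0 X59.66 Y22.07
M3 S778
G01 X54.51 Y25.78 F827
G01 X52.52 Y43.10
G01 X53.03 Y69.48
G01 X55.38 Y100.38
G01 X58.92 Y131.28
G01 X63.00 Y157.64
G01 X66.96 Y174.91
G01 X70.15 Y178.57
M5
G0 X49.50 Y62.21
M3 S119
G01 X47.05 Y212.85 F2749
G01 X90.40 Y105.11
G01 X43.59 Y127.23
G01 X125.37 Y206.45
G01 X105.76 Y207.92
M5
G0 X97.09 Y207.95
M3 S778
G01 X86.02 Y193.74 F827
G01 X72.86 Y168.13
G01 X58.85 Y135.52
G01 X45.23 Y100.30
G01 X33.23 Y66.88
G01 X24.10 Y39.65
G01 X19.06 Y23.01
G01 X19.36 Y21.36
M5
G0 X44.44 Y209.83
M3 S119
G01 X63.14 Y209.83 F2749
G01 X63.14 Y195.07
G01 X44.44 Y195.07
G01 X44.44 Y209.83
M5
G0 X0.00 Y0.00

viewBox `0 0 130.78 251.69` with mm width/height → 1 unit = 1 mm. Flip: y_m = 251.69 − y_svg.

**Shape 1** — `<path>` cubic bezier, stroke `#ff8800` → cut (S778, F827). Control points (SVG): P0=(59.66,229.62), P1=(41.14,241.88), P2=(63.27,60.69), P3=(70.15,73.12); sampled at t=k/8. Machine vertices: (59.66,22.07) → (54.51,25.78) → (52.52,43.10) → (53.03,69.48) → (55.38,100.38) → (58.92,131.28) → (63.00,157.64) → (66.96,174.91) → (70.15,178.57). Open path.

**Shape 2** — `<path>` open polyline, stroke `#ff0000` → engrave (S119, F2749). Machine vertices: (49.50,62.21) → (47.05,212.85) → (90.40,105.11) → (43.59,127.23) → (125.37,206.45) → (105.76,207.92). Open path.

**Shape 3** — `<path>` cubic bezier, stroke `#ff8800` → cut (S778, F827). Control points (SVG): P0=(97.09,43.74), P1=(71.46,62.52), P2=(10.34,249.83), P3=(19.36,230.33); sampled at t=k/8. Machine vertices: (97.09,207.95) → (86.02,193.74) → (72.86,168.13) → (58.85,135.52) → (45.23,100.30) → (33.23,66.88) → (24.10,39.65) → (19.06,23.01) → (19.36,21.36). Open path.

**Shape 4** — `<polygon>` rectangle, stroke `#ff0000` → engrave (S119, F2749). Machine vertices: (44.44,209.83) → (63.14,209.83) → (63.14,195.07) → (44.44,195.07) → (44.44,209.83). Closed: final G1 returns to the first vertex.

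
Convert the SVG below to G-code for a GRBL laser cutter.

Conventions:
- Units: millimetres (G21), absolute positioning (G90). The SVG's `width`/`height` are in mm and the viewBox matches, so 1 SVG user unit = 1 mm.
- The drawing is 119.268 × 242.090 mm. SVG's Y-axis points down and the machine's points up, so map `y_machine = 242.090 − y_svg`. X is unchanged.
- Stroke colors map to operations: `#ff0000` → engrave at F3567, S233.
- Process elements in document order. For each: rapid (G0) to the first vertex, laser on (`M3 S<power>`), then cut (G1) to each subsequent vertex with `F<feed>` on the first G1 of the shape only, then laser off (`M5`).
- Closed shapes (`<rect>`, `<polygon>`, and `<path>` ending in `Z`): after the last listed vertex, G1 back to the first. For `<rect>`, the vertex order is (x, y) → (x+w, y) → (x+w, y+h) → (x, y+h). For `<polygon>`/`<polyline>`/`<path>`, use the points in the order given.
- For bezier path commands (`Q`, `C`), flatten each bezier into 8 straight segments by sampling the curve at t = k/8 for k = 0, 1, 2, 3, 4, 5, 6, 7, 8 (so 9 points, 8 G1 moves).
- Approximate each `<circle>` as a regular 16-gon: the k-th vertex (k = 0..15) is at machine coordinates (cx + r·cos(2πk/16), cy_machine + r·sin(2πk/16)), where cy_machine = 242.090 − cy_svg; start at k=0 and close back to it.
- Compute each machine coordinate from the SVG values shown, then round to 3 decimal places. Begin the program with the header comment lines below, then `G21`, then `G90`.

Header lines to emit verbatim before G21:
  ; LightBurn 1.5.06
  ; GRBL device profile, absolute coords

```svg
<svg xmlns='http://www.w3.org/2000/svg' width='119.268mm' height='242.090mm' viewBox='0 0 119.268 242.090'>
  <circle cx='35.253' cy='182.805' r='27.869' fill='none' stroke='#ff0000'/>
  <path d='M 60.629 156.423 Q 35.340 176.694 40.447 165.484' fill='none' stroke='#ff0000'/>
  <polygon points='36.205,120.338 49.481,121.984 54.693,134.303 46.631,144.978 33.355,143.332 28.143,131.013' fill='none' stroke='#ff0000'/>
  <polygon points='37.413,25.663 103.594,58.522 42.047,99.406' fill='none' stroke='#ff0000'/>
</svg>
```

; LightBurn 1.5.06
; GRBL device profile, absolute coords
G21
G90
G0 X63.122 Y59.285
M3 S233
G1 X61.001 Y69.950 F3567
G1 X54.959 Y78.991
G1 X45.918 Y85.033
G1 X35.253 Y87.154
G1 X24.588 Y85.033
G1 X15.547 Y78.991
G1 X9.505 Y69.950
G1 X7.384 Y59.285
G1 X9.505 Y48.620
G1 X15.547 Y39.579
G1 X24.588 Y33.537
G1 X35.253 Y31.416
G1 X45.918 Y33.537
G1 X54.959 Y39.579
G1 X61.001 Y48.620
G1 X63.122 Y59.285
M5
G0 X60.629 Y85.667
M3 S233
G1 X54.782 Y81.091 F3567
G1 X49.884 Y77.499
G1 X45.937 Y74.891
G1 X42.939 Y73.266
G1 X40.891 Y72.626
G1 X39.793 Y72.969
G1 X39.645 Y74.295
G1 X40.447 Y76.606
M5
G0 X36.205 Y121.752
M3 S233
G1 X49.481 Y120.106 F3567
G1 X54.693 Y107.787
G1 X46.631 Y97.112
G1 X33.355 Y98.758
G1 X28.143 Y111.077
G1 X36.205 Y121.752
M5
G0 X37.413 Y216.427
M3 S233
G1 X103.594 Y183.568 F3567
G1 X42.047 Y142.684
G1 X37.413 Y216.427
M5

1 u = 1 mm; y_m = 242.090 − y.

[1] `<circle>` circle, #ff0000→engrave S233 F3567: (63.122,59.285) → (61.001,69.950) → (54.959,78.991) → (45.918,85.033) → (35.253,87.154) → (24.588,85.033) → (15.547,78.991) → (9.505,69.950) → (7.384,59.285) → (9.505,48.620) → (15.547,39.579) → (24.588,33.537) → (35.253,31.416) → (45.918,33.537) → (54.959,39.579) → (61.001,48.620) → (63.122,59.285) (closed)

[2] `<path>` quadratic bezier, #ff0000→engrave S233 F3567: (60.629,85.667) → (54.782,81.091) → (49.884,77.499) → (45.937,74.891) → (42.939,73.266) → (40.891,72.626) → (39.793,72.969) → (39.645,74.295) → (40.447,76.606)

[3] `<polygon>` regular polygon, #ff0000→engrave S233 F3567: (36.205,121.752) → (49.481,120.106) → (54.693,107.787) → (46.631,97.112) → (33.355,98.758) → (28.143,111.077) → (36.205,121.752) (closed)

[4] `<polygon>` regular polygon, #ff0000→engrave S233 F3567: (37.413,216.427) → (103.594,183.568) → (42.047,142.684) → (37.413,216.427) (closed)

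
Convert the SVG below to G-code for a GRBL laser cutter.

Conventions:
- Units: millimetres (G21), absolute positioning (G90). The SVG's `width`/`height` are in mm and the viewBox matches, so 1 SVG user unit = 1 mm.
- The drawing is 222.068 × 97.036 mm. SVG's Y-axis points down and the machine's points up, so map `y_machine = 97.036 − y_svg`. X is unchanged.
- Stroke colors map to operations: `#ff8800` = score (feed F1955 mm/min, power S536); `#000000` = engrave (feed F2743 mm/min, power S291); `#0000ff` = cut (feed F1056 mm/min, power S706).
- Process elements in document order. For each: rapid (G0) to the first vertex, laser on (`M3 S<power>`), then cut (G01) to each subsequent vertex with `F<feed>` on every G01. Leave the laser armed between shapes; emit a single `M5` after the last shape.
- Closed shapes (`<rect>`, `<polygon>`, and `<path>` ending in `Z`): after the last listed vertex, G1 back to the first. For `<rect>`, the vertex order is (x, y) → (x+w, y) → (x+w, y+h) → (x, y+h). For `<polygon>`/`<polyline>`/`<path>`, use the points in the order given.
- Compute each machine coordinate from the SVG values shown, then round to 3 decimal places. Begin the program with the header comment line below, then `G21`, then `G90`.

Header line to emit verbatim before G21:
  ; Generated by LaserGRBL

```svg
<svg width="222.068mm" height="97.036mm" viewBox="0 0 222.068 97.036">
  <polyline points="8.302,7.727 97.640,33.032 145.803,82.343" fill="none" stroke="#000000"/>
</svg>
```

; Generated by LaserGRBL
G21
G90
G0 X8.302 Y89.309
M3 S291
G01 X97.640 Y64.004 F2743
G01 X145.803 Y14.693 F2743
M5

1 u = 1 mm; y_m = 97.036 − y.

[1] `<polyline>` open polyline, #000000→engrave S291 F2743: (8.302,89.309) → (97.640,64.004) → (145.803,14.693)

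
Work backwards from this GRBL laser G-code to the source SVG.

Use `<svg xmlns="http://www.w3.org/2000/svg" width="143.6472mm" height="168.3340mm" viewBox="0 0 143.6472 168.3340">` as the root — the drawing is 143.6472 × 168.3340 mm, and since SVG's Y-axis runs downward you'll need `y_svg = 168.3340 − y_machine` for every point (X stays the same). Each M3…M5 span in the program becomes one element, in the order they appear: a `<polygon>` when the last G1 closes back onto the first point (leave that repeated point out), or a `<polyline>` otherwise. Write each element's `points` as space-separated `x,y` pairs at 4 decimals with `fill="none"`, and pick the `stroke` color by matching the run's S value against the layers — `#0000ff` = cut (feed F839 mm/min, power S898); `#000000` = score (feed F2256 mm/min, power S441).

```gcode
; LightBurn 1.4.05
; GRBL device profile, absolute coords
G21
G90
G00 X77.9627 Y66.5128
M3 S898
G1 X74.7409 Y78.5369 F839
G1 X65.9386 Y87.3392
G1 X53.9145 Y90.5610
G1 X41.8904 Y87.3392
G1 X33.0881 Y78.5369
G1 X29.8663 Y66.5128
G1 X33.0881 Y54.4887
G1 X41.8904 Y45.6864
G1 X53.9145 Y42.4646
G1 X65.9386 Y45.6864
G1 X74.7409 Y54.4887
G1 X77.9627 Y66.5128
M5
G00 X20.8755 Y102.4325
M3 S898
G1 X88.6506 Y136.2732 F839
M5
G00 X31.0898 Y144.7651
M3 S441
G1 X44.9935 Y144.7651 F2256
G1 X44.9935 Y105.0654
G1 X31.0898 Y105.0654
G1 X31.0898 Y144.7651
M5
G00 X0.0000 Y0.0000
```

<svg xmlns="http://www.w3.org/2000/svg" width="143.6472mm" height="168.3340mm" viewBox="0 0 143.6472 168.3340">
  <polygon points="77.9627,101.8212 74.7409,89.7971 65.9386,80.9948 53.9145,77.7730 41.8904,80.9948 33.0881,89.7971 29.8663,101.8212 33.0881,113.8453 41.8904,122.6476 53.9145,125.8694 65.9386,122.6476 74.7409,113.8453" fill="none" stroke="#0000ff"/>
  <polyline points="20.8755,65.9015 88.6506,32.0608" fill="none" stroke="#0000ff"/>
  <polygon points="31.0898,23.5689 44.9935,23.5689 44.9935,63.2686 31.0898,63.2686" fill="none" stroke="#000000"/>
</svg>

Each laser-on run becomes one SVG element. Flip Y back into SVG space with y_svg = 168.3340 − y_machine.

Run 1: S898 ⇒ cut layer `#0000ff`. The run returns to its start, so emit a `<polygon>` with points (Y-flipped): 77.9627,101.8212 74.7409,89.7971 65.9386,80.9948 53.9145,77.7730 41.8904,80.9948 33.0881,89.7971 29.8663,101.8212 33.0881,113.8453 41.8904,122.6476 53.9145,125.8694 65.9386,122.6476 74.7409,113.8453.

Run 2: power S898 maps to stroke `#0000ff` (cut). The run is open, so emit a `<polyline>` with points (Y-flipped): 20.8755,65.9015 88.6506,32.0608.

Run 3: S441 ⇒ score layer `#000000`. The run returns to its start, so emit a `<polygon>` with points (Y-flipped): 31.0898,23.5689 44.9935,23.5689 44.9935,63.2686 31.0898,63.2686.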